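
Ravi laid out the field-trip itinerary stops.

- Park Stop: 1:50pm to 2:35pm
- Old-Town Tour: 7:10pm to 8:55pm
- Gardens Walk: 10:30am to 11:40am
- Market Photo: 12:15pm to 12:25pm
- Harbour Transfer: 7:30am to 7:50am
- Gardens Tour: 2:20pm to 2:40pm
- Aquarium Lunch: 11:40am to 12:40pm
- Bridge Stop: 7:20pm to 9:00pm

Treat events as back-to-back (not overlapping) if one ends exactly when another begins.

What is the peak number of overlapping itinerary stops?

Sweep the timeline, counting +1 at each start and −1 at each end (ends before starts at a tie):
7:30am start Harbour Transfer → 1
7:50am end Harbour Transfer → 0
10:30am start Gardens Walk → 1
11:40am end Gardens Walk → 0
11:40am start Aquarium Lunch → 1
12:15pm start Market Photo → 2
12:25pm end Market Photo → 1
12:40pm end Aquarium Lunch → 0
1:50pm start Park Stop → 1
2:20pm start Gardens Tour → 2
2:35pm end Park Stop → 1
2:40pm end Gardens Tour → 0
7:10pm start Old-Town Tour → 1
7:20pm start Bridge Stop → 2
8:55pm end Old-Town Tour → 1
9:00pm end Bridge Stop → 0
Peak is 2, at 12:15pm (Aquarium Lunch, Market Photo).

2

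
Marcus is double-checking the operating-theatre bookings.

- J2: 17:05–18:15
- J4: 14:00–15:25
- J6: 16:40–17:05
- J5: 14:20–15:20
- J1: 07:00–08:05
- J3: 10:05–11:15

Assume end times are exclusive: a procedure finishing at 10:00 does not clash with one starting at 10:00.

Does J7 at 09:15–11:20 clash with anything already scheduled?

Yes — it overlaps J3

J1: ends 08:05 at or before J7 starts 09:15 → clear.
J3: starts 10:05 before J7 ends 11:20, and ends 11:15 after J7 starts 09:15 → overlap.
J4: starts 14:00 at or after J7 ends 11:20 → clear.
J5: starts 14:20 at or after J7 ends 11:20 → clear.
J6: starts 16:40 at or after J7 ends 11:20 → clear.
J2: starts 17:05 at or after J7 ends 11:20 → clear.
J7 overlaps J3.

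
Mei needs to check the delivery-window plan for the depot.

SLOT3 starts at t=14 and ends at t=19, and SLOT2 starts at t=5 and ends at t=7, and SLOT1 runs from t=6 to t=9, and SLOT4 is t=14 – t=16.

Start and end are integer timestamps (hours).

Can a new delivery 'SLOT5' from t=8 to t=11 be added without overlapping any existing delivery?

No — it overlaps SLOT1

SLOT2: ends t=7 at or before SLOT5 starts t=8 → clear.
SLOT1: starts t=6 before SLOT5 ends t=11, and ends t=9 after SLOT5 starts t=8 → overlap.
SLOT3: starts t=14 at or after SLOT5 ends t=11 → clear.
SLOT4: starts t=14 at or after SLOT5 ends t=11 → clear.
SLOT5 overlaps SLOT1.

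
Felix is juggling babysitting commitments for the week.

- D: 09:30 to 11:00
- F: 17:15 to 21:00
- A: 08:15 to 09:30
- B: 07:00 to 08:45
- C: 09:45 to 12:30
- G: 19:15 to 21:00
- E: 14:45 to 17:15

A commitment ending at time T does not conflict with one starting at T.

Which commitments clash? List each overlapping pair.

A & B, C & D, F & G

Sorted by start: B, A, D, C, E, F, G.
A starts before B ends → B and A overlap.
D starts after B ends — done with B.
D starts exactly when A ends (back-to-back, no overlap) — done with A.
C starts before D ends → D and C overlap.
E starts after D ends — done with D.
E starts after C ends — done with C.
F starts exactly when E ends (back-to-back, no overlap) — done with E.
G starts before F ends → F and G overlap.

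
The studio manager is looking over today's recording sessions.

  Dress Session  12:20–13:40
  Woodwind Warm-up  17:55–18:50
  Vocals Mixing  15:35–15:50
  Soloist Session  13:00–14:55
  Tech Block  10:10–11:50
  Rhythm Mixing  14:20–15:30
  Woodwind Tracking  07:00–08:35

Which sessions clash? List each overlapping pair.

Dress Session & Soloist Session, Rhythm Mixing & Soloist Session

Sorted by start: Woodwind Tracking, Tech Block, Dress Session, Soloist Session, Rhythm Mixing, Vocals Mixing, Woodwind Warm-up.
Tech Block starts after Woodwind Tracking ends, so nothing later overlaps Woodwind Tracking either.
Dress Session starts after Tech Block ends, so nothing later overlaps Tech Block either.
Soloist Session starts before Dress Session ends → Dress Session and Soloist Session overlap.
Rhythm Mixing starts after Dress Session ends, so nothing later overlaps Dress Session either.
Rhythm Mixing starts before Soloist Session ends → Soloist Session and Rhythm Mixing overlap.
Vocals Mixing starts after Soloist Session ends, so nothing later overlaps Soloist Session either.
Vocals Mixing starts after Rhythm Mixing ends, so nothing later overlaps Rhythm Mixing either.
Woodwind Warm-up starts after Vocals Mixing ends.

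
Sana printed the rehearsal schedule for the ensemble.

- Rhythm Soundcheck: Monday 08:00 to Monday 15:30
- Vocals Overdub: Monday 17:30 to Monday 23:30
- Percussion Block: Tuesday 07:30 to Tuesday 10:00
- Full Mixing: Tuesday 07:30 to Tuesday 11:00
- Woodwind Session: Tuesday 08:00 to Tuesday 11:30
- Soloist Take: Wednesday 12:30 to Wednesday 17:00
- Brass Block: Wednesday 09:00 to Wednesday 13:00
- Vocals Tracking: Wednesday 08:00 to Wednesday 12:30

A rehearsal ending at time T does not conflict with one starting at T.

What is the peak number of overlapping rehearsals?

3

Sweep the timeline, counting +1 at each start and −1 at each end (ends before starts at a tie):
Monday 08:00 start Rhythm Soundcheck → 1
Monday 15:30 end Rhythm Soundcheck → 0
Monday 17:30 start Vocals Overdub → 1
Monday 23:30 end Vocals Overdub → 0
Tuesday 07:30 start Full Mixing → 1
Tuesday 07:30 start Percussion Block → 2
Tuesday 08:00 start Woodwind Session → 3
Tuesday 10:00 end Percussion Block → 2
Tuesday 11:00 end Full Mixing → 1
Tuesday 11:30 end Woodwind Session → 0
Wednesday 08:00 start Vocals Tracking → 1
Wednesday 09:00 start Brass Block → 2
Wednesday 12:30 end Vocals Tracking → 1
Wednesday 12:30 start Soloist Take → 2
Wednesday 13:00 end Brass Block → 1
Wednesday 17:00 end Soloist Take → 0
Peak is 3, at Tuesday 08:00 (Full Mixing, Percussion Block, Woodwind Session).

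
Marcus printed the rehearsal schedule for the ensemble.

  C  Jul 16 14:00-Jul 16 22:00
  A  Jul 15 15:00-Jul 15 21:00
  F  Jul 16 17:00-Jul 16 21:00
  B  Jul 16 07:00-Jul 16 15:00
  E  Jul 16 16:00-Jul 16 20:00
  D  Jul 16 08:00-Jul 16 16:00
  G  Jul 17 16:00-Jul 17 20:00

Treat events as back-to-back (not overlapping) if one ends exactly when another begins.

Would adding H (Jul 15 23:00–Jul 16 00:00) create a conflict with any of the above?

No — it doesn't clash with anything

A: ends Jul 15 21:00 at or before H starts Jul 15 23:00 → clear.
B: starts Jul 16 07:00 at or after H ends Jul 16 00:00 → clear.
D: starts Jul 16 08:00 at or after H ends Jul 16 00:00 → clear.
C: starts Jul 16 14:00 at or after H ends Jul 16 00:00 → clear.
E: starts Jul 16 16:00 at or after H ends Jul 16 00:00 → clear.
F: starts Jul 16 17:00 at or after H ends Jul 16 00:00 → clear.
G: starts Jul 17 16:00 at or after H ends Jul 16 00:00 → clear.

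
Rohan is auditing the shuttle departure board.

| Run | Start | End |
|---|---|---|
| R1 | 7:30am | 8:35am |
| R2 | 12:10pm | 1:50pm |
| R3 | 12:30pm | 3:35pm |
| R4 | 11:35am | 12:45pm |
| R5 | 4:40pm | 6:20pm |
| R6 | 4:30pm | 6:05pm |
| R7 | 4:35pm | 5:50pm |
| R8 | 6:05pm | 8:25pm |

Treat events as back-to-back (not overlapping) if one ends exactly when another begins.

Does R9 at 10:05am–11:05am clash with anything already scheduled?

R1: ends 8:35am at or before R9 starts 10:05am → clear.
R4: starts 11:35am at or after R9 ends 11:05am → clear.
R2: starts 12:10pm at or after R9 ends 11:05am → clear.
R3: starts 12:30pm at or after R9 ends 11:05am → clear.
R6: starts 4:30pm at or after R9 ends 11:05am → clear.
R7: starts 4:35pm at or after R9 ends 11:05am → clear.
R5: starts 4:40pm at or after R9 ends 11:05am → clear.
R8: starts 6:05pm at or after R9 ends 11:05am → clear.

No — it doesn't clash with anything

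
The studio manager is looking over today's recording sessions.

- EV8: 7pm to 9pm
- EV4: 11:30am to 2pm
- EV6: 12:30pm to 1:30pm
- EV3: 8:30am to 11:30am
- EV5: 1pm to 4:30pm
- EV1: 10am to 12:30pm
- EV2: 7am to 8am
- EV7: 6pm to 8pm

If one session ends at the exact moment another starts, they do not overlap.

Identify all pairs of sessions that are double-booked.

EV1 & EV3, EV1 & EV4, EV4 & EV5, EV4 & EV6, EV5 & EV6, EV7 & EV8

Check each pair: they overlap iff neither finishes before the other starts.
Sorted by start: EV2, EV3, EV1, EV4, EV6, EV5, EV7, EV8.
EV3 starts after EV2 ends — done with EV2.
EV1 starts before EV3 ends → EV3 and EV1 overlap.
EV4 starts exactly when EV3 ends (back-to-back, no overlap) — done with EV3.
EV4 starts before EV1 ends → EV1 and EV4 overlap.
EV6 starts exactly when EV1 ends (back-to-back, no overlap) — done with EV1.
EV6 starts before EV4 ends → EV4 and EV6 overlap.
EV5 starts before EV4 ends → EV4 and EV5 overlap.
EV7 starts after EV4 ends — done with EV4.
EV5 starts before EV6 ends → EV6 and EV5 overlap.
EV7 starts after EV6 ends — done with EV6.
EV7 starts after EV5 ends — done with EV5.
EV8 starts before EV7 ends → EV7 and EV8 overlap.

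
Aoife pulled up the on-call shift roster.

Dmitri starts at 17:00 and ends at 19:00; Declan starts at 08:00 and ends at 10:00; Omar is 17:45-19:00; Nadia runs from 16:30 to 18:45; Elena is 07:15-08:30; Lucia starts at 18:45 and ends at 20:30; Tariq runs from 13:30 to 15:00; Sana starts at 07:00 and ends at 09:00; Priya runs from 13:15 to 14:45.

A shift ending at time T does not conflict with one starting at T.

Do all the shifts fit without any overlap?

Sorted by start: Sana, Elena, Declan, Priya, Tariq, Nadia, Dmitri, Omar, Lucia.
Elena starts before Sana ends → Sana and Elena overlap.
That's a conflict, so the schedule is not conflict-free.

No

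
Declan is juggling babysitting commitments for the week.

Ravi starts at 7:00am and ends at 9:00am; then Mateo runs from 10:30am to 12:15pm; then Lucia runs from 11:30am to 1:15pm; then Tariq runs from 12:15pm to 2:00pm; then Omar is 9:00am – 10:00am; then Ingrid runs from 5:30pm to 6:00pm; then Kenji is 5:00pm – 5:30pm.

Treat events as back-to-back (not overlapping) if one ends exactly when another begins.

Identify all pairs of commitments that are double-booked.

Two intervals overlap when each starts before the other ends.
Sorted by start: Ravi, Omar, Mateo, Lucia, Tariq, Kenji, Ingrid.
Omar starts exactly when Ravi ends (back-to-back, no overlap), so nothing later overlaps Ravi either.
Mateo starts after Omar ends, so nothing later overlaps Omar either.
Lucia starts before Mateo ends → Mateo and Lucia overlap.
Tariq starts exactly when Mateo ends (back-to-back, no overlap), so nothing later overlaps Mateo either.
Tariq starts before Lucia ends → Lucia and Tariq overlap.
Kenji starts after Lucia ends, so nothing later overlaps Lucia either.
Kenji starts after Tariq ends, so nothing later overlaps Tariq either.
Ingrid starts exactly when Kenji ends (back-to-back, no overlap).

Lucia & Mateo, Lucia & Tariq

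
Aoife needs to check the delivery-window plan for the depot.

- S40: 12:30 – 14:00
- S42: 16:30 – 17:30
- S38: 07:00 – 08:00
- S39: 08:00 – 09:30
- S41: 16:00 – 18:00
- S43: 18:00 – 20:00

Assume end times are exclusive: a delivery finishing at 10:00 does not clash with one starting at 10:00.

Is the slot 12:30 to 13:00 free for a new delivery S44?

No — it overlaps S40

S38: ends 08:00 at or before S44 starts 12:30 → clear.
S39: ends 09:30 at or before S44 starts 12:30 → clear.
S40: starts 12:30 before S44 ends 13:00, and ends 14:00 after S44 starts 12:30 → overlap.
S41: starts 16:00 at or after S44 ends 13:00 → clear.
S42: starts 16:30 at or after S44 ends 13:00 → clear.
S43: starts 18:00 at or after S44 ends 13:00 → clear.
S44 overlaps S40.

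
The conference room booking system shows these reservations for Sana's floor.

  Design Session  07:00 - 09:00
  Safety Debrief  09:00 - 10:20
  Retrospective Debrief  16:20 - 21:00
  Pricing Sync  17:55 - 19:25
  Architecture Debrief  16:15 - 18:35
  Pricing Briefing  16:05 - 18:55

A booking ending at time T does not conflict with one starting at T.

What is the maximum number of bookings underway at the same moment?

Walk through starts and ends in time order (an end at T is processed before a start at T):
07:00 start Design Session → 1
09:00 end Design Session → 0
09:00 start Safety Debrief → 1
10:20 end Safety Debrief → 0
16:05 start Pricing Briefing → 1
16:15 start Architecture Debrief → 2
16:20 start Retrospective Debrief → 3
17:55 start Pricing Sync → 4
18:35 end Architecture Debrief → 3
18:55 end Pricing Briefing → 2
19:25 end Pricing Sync → 1
21:00 end Retrospective Debrief → 0
Peak is 4, at 17:55 (Architecture Debrief, Pricing Briefing, Pricing Sync, Retrospective Debrief).

4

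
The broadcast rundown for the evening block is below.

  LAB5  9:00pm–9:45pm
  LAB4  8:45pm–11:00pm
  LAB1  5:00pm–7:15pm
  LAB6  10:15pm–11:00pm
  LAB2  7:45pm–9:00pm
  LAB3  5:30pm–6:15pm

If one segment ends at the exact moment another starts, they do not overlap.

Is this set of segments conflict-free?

No

Sorted by start: LAB1, LAB3, LAB2, LAB4, LAB5, LAB6.
LAB3 starts before LAB1 ends → LAB1 and LAB3 overlap.
That's a conflict, so the schedule is not conflict-free.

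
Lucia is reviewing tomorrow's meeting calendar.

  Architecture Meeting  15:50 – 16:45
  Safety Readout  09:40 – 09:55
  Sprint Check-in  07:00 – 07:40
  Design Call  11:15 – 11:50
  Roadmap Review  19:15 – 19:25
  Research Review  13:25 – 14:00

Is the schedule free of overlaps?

Yes

Check each pair: they overlap iff neither finishes before the other starts.
Sorted by start: Sprint Check-in, Safety Readout, Design Call, Research Review, Architecture Meeting, Roadmap Review.
Safety Readout starts after Sprint Check-in ends; Sprint Check-in is clear from here.
Design Call starts after Safety Readout ends; Safety Readout is clear from here.
Research Review starts after Design Call ends; Design Call is clear from here.
Architecture Meeting starts after Research Review ends; Research Review is clear from here.
Roadmap Review starts after Architecture Meeting ends.
Every pair is clear; the schedule has no overlaps.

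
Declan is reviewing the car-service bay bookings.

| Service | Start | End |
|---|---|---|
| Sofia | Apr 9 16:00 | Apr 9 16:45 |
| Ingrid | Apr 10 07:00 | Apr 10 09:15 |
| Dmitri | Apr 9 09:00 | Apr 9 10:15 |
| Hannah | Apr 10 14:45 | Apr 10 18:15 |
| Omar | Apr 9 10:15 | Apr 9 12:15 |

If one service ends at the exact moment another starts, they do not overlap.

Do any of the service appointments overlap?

No

Sorted by start: Dmitri, Omar, Sofia, Ingrid, Hannah.
Omar starts exactly when Dmitri ends (back-to-back, no overlap) — done with Dmitri.
Sofia starts after Omar ends — done with Omar.
Ingrid starts after Sofia ends — done with Sofia.
Hannah starts after Ingrid ends.
Every pair is clear; the schedule has no overlaps.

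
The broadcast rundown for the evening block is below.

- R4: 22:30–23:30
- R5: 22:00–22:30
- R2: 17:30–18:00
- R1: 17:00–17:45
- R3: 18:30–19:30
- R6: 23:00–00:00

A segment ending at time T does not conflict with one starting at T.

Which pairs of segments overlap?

R1 & R2, R4 & R6

Check each pair: they overlap iff neither finishes before the other starts.
Sorted by start: R1, R2, R3, R5, R4, R6.
R2 starts before R1 ends → R1 and R2 overlap.
R3 starts after R1 ends — done with R1.
R3 starts after R2 ends — done with R2.
R5 starts after R3 ends — done with R3.
R4 starts exactly when R5 ends (back-to-back, no overlap) — done with R5.
R6 starts before R4 ends → R4 and R6 overlap.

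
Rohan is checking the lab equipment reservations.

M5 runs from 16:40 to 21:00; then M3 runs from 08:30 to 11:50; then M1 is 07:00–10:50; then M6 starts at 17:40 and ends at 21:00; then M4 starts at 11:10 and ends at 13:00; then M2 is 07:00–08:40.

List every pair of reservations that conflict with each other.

M1 & M2, M1 & M3, M2 & M3, M3 & M4, M5 & M6

Sorted by start: M1, M2, M3, M4, M5, M6.
M2 starts before M1 ends → M1 and M2 overlap.
M3 starts before M1 ends → M1 and M3 overlap.
M4 starts after M1 ends; M1 is clear from here.
M3 starts before M2 ends → M2 and M3 overlap.
M4 starts after M2 ends; M2 is clear from here.
M4 starts before M3 ends → M3 and M4 overlap.
M5 starts after M3 ends; M3 is clear from here.
M5 starts after M4 ends; M4 is clear from here.
M6 starts before M5 ends → M5 and M6 overlap.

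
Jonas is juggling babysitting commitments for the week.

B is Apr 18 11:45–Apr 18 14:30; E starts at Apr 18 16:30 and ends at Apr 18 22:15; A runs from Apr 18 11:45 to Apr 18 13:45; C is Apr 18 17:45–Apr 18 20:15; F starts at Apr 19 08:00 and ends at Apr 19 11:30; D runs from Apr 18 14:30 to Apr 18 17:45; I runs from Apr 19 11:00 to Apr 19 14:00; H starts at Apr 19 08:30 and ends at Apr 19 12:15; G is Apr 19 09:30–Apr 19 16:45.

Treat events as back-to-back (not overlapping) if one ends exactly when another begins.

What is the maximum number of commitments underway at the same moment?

4

Sort all start/end points and keep a running count:
Apr 18 11:45 start A → 1
Apr 18 11:45 start B → 2
Apr 18 13:45 end A → 1
Apr 18 14:30 end B → 0
Apr 18 14:30 start D → 1
Apr 18 16:30 start E → 2
Apr 18 17:45 end D → 1
Apr 18 17:45 start C → 2
Apr 18 20:15 end C → 1
Apr 18 22:15 end E → 0
Apr 19 08:00 start F → 1
Apr 19 08:30 start H → 2
Apr 19 09:30 start G → 3
Apr 19 11:00 start I → 4
Apr 19 11:30 end F → 3
Apr 19 12:15 end H → 2
Apr 19 14:00 end I → 1
Apr 19 16:45 end G → 0
Peak is 4, at Apr 19 11:00 (F, G, H, I).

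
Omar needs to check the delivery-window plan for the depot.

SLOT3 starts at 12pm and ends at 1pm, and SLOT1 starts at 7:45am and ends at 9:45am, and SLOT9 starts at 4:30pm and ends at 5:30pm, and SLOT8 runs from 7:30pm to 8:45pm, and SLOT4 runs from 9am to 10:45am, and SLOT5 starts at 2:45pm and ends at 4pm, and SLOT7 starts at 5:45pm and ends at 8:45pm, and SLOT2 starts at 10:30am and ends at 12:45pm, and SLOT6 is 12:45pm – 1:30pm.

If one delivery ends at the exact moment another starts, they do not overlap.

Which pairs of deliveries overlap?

SLOT1 & SLOT4, SLOT2 & SLOT3, SLOT2 & SLOT4, SLOT3 & SLOT6, SLOT7 & SLOT8

Sorted by start: SLOT1, SLOT4, SLOT2, SLOT3, SLOT6, SLOT5, SLOT9, SLOT7, SLOT8.
SLOT4 starts before SLOT1 ends → SLOT1 and SLOT4 overlap.
SLOT2 starts after SLOT1 ends; SLOT1 is clear from here.
SLOT2 starts before SLOT4 ends → SLOT4 and SLOT2 overlap.
SLOT3 starts after SLOT4 ends; SLOT4 is clear from here.
SLOT3 starts before SLOT2 ends → SLOT2 and SLOT3 overlap.
SLOT6 starts exactly when SLOT2 ends (back-to-back, no overlap); SLOT2 is clear from here.
SLOT6 starts before SLOT3 ends → SLOT3 and SLOT6 overlap.
SLOT5 starts after SLOT3 ends; SLOT3 is clear from here.
SLOT5 starts after SLOT6 ends; SLOT6 is clear from here.
SLOT9 starts after SLOT5 ends; SLOT5 is clear from here.
SLOT7 starts after SLOT9 ends; SLOT9 is clear from here.
SLOT8 starts before SLOT7 ends → SLOT7 and SLOT8 overlap.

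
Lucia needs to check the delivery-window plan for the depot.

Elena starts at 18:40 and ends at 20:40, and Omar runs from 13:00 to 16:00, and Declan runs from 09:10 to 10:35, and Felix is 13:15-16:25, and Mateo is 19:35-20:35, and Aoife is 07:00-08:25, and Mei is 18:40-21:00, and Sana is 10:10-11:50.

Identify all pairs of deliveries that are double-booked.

Declan & Sana, Elena & Mateo, Elena & Mei, Felix & Omar, Mateo & Mei

Sorted by start: Aoife, Declan, Sana, Omar, Felix, Elena, Mei, Mateo.
Declan starts after Aoife ends — done with Aoife.
Sana starts before Declan ends → Declan and Sana overlap.
Omar starts after Declan ends — done with Declan.
Omar starts after Sana ends — done with Sana.
Felix starts before Omar ends → Omar and Felix overlap.
Elena starts after Omar ends — done with Omar.
Elena starts after Felix ends — done with Felix.
Mei starts before Elena ends → Elena and Mei overlap.
Mateo starts before Elena ends → Elena and Mateo overlap.
Mateo starts before Mei ends → Mei and Mateo overlap.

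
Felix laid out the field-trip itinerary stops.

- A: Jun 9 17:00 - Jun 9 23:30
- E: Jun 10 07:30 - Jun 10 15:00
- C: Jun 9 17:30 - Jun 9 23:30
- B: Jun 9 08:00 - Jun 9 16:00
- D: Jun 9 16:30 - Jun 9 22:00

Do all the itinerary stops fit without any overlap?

Sorted by start: B, D, A, C, E.
D starts after B ends, so nothing later overlaps B either.
A starts before D ends → D and A overlap.
That's a conflict, so the schedule is not conflict-free.

No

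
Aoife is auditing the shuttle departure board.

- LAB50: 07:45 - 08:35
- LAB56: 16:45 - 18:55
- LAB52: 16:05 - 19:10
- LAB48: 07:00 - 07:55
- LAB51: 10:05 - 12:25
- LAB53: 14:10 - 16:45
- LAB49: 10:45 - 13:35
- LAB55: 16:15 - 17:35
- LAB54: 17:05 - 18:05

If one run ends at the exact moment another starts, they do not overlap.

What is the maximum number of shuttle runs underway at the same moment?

4

Walk through starts and ends in time order (an end at T is processed before a start at T):
07:00 start LAB48 → 1
07:45 start LAB50 → 2
07:55 end LAB48 → 1
08:35 end LAB50 → 0
10:05 start LAB51 → 1
10:45 start LAB49 → 2
12:25 end LAB51 → 1
13:35 end LAB49 → 0
14:10 start LAB53 → 1
16:05 start LAB52 → 2
16:15 start LAB55 → 3
16:45 end LAB53 → 2
16:45 start LAB56 → 3
17:05 start LAB54 → 4
17:35 end LAB55 → 3
18:05 end LAB54 → 2
18:55 end LAB56 → 1
19:10 end LAB52 → 0
Peak is 4, at 17:05 (LAB52, LAB54, LAB55, LAB56).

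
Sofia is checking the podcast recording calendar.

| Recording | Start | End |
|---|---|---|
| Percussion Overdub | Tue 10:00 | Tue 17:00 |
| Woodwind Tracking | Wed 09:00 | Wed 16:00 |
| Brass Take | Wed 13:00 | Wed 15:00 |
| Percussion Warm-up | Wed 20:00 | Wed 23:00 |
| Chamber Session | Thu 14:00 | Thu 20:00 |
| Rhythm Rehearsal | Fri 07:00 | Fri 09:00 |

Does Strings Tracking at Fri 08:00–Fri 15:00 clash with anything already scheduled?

Percussion Overdub: ends Tue 17:00 at or before Strings Tracking starts Fri 08:00 → clear.
Woodwind Tracking: ends Wed 16:00 at or before Strings Tracking starts Fri 08:00 → clear.
Brass Take: ends Wed 15:00 at or before Strings Tracking starts Fri 08:00 → clear.
Percussion Warm-up: ends Wed 23:00 at or before Strings Tracking starts Fri 08:00 → clear.
Chamber Session: ends Thu 20:00 at or before Strings Tracking starts Fri 08:00 → clear.
Rhythm Rehearsal: starts Fri 07:00 before Strings Tracking ends Fri 15:00, and ends Fri 09:00 after Strings Tracking starts Fri 08:00 → overlap.
Strings Tracking overlaps Rhythm Rehearsal.

Yes — it overlaps Rhythm Rehearsal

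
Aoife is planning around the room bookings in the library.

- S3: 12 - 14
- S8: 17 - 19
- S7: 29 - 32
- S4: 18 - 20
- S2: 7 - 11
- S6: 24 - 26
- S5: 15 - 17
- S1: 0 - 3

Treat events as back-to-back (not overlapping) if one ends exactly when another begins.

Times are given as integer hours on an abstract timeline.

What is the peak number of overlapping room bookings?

Sweep the timeline, counting +1 at each start and −1 at each end (ends before starts at a tie):
0 start S1 → 1
3 end S1 → 0
7 start S2 → 1
11 end S2 → 0
12 start S3 → 1
14 end S3 → 0
15 start S5 → 1
17 end S5 → 0
17 start S8 → 1
18 start S4 → 2
19 end S8 → 1
20 end S4 → 0
24 start S6 → 1
26 end S6 → 0
29 start S7 → 1
32 end S7 → 0
Peak is 2, at 18 (S4, S8).

2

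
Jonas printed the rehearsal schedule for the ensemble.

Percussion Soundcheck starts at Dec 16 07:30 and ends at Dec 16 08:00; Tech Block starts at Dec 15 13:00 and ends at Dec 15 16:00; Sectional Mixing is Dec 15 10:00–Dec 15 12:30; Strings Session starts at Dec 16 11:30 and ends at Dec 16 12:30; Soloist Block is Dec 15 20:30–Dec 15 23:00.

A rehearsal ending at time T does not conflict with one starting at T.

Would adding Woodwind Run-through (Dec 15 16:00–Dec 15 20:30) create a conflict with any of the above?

No — it doesn't clash with anything

Sectional Mixing: ends Dec 15 12:30 at or before Woodwind Run-through starts Dec 15 16:00 → clear.
Tech Block: ends Dec 15 16:00 at or before Woodwind Run-through starts Dec 15 16:00 → clear.
Soloist Block: starts Dec 15 20:30 at or after Woodwind Run-through ends Dec 15 20:30 → clear.
Percussion Soundcheck: starts Dec 16 07:30 at or after Woodwind Run-through ends Dec 15 20:30 → clear.
Strings Session: starts Dec 16 11:30 at or after Woodwind Run-through ends Dec 15 20:30 → clear.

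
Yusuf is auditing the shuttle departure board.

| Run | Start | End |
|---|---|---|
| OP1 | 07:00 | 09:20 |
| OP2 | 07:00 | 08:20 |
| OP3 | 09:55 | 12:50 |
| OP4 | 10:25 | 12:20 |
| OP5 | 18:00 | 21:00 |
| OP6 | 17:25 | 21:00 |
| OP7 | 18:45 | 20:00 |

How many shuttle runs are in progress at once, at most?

3

Sort all start/end points and keep a running count:
07:00 start OP1 → 1
07:00 start OP2 → 2
08:20 end OP2 → 1
09:20 end OP1 → 0
09:55 start OP3 → 1
10:25 start OP4 → 2
12:20 end OP4 → 1
12:50 end OP3 → 0
17:25 start OP6 → 1
18:00 start OP5 → 2
18:45 start OP7 → 3
20:00 end OP7 → 2
21:00 end OP5 → 1
21:00 end OP6 → 0
Peak is 3, at 18:45 (OP5, OP6, OP7).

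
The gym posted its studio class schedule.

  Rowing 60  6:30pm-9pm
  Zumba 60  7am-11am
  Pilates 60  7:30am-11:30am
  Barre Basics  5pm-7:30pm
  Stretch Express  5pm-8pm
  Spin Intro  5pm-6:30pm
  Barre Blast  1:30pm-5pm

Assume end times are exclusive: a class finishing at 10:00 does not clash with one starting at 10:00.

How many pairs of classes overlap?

6

Sorted by start: Zumba 60, Pilates 60, Barre Blast, Spin Intro, Stretch Express, Barre Basics, Rowing 60.
Pilates 60 starts before Zumba 60 ends → Zumba 60 and Pilates 60 overlap.
Barre Blast starts after Zumba 60 ends — done with Zumba 60.
Barre Blast starts after Pilates 60 ends — done with Pilates 60.
Spin Intro starts exactly when Barre Blast ends (back-to-back, no overlap) — done with Barre Blast.
Stretch Express starts before Spin Intro ends → Spin Intro and Stretch Express overlap.
Barre Basics starts before Spin Intro ends → Spin Intro and Barre Basics overlap.
Rowing 60 starts exactly when Spin Intro ends (back-to-back, no overlap).
Barre Basics starts before Stretch Express ends → Stretch Express and Barre Basics overlap.
Rowing 60 starts before Stretch Express ends → Stretch Express and Rowing 60 overlap.
Rowing 60 starts before Barre Basics ends → Barre Basics and Rowing 60 overlap.
Overlapping pairs: Barre Basics & Rowing 60, Barre Basics & Spin Intro, Barre Basics & Stretch Express, Pilates 60 & Zumba 60, Rowing 60 & Stretch Express, Spin Intro & Stretch Express — 6 in total.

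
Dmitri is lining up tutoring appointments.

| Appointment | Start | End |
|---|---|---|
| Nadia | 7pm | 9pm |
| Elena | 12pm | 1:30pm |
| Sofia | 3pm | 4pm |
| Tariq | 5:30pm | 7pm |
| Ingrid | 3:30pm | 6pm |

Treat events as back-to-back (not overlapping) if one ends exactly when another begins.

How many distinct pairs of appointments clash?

Check each pair: they overlap iff neither finishes before the other starts.
Sorted by start: Elena, Sofia, Ingrid, Tariq, Nadia.
Sofia starts after Elena ends, so Elena has no further overlaps.
Ingrid starts before Sofia ends → Sofia and Ingrid overlap.
Tariq starts after Sofia ends, so Sofia has no further overlaps.
Tariq starts before Ingrid ends → Ingrid and Tariq overlap.
Nadia starts after Ingrid ends.
Nadia starts exactly when Tariq ends (back-to-back, no overlap).
Overlapping pairs: Ingrid & Sofia, Ingrid & Tariq — 2 in total.

2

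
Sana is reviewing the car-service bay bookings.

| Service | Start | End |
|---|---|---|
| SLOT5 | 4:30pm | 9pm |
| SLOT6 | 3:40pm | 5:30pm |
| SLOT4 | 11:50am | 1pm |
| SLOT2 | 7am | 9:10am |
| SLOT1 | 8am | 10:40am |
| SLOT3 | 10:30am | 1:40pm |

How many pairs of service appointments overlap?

4

Sorted by start: SLOT2, SLOT1, SLOT3, SLOT4, SLOT6, SLOT5.
SLOT1 starts before SLOT2 ends → SLOT2 and SLOT1 overlap.
SLOT3 starts after SLOT2 ends; SLOT2 is clear from here.
SLOT3 starts before SLOT1 ends → SLOT1 and SLOT3 overlap.
SLOT4 starts after SLOT1 ends; SLOT1 is clear from here.
SLOT4 starts before SLOT3 ends → SLOT3 and SLOT4 overlap.
SLOT6 starts after SLOT3 ends; SLOT3 is clear from here.
SLOT6 starts after SLOT4 ends; SLOT4 is clear from here.
SLOT5 starts before SLOT6 ends → SLOT6 and SLOT5 overlap.
Overlapping pairs: SLOT1 & SLOT2, SLOT1 & SLOT3, SLOT3 & SLOT4, SLOT5 & SLOT6 — 4 in total.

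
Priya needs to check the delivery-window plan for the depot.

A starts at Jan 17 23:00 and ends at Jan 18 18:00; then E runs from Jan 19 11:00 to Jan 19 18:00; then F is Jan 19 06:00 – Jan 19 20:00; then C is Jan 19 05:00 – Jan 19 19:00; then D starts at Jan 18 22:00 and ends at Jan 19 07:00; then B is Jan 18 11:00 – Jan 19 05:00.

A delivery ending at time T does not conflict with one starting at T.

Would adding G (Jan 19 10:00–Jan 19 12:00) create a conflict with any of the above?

A: ends Jan 18 18:00 at or before G starts Jan 19 10:00 → clear.
B: ends Jan 19 05:00 at or before G starts Jan 19 10:00 → clear.
D: ends Jan 19 07:00 at or before G starts Jan 19 10:00 → clear.
C: starts Jan 19 05:00 before G ends Jan 19 12:00, and ends Jan 19 19:00 after G starts Jan 19 10:00 → overlap.
F: starts Jan 19 06:00 before G ends Jan 19 12:00, and ends Jan 19 20:00 after G starts Jan 19 10:00 → overlap.
E: starts Jan 19 11:00 before G ends Jan 19 12:00, and ends Jan 19 18:00 after G starts Jan 19 10:00 → overlap.
G overlaps C, E, F.

Yes — it overlaps C, E, F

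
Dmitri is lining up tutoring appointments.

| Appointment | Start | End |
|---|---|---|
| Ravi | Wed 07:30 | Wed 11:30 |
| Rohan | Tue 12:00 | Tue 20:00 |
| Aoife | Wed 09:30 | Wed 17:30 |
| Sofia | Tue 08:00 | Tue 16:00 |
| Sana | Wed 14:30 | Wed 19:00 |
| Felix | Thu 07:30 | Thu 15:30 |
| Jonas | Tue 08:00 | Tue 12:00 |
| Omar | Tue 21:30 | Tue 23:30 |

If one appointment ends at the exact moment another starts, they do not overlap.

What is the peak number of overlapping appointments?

Sweep the timeline, counting +1 at each start and −1 at each end (ends before starts at a tie):
Tue 08:00 start Jonas → 1
Tue 08:00 start Sofia → 2
Tue 12:00 end Jonas → 1
Tue 12:00 start Rohan → 2
Tue 16:00 end Sofia → 1
Tue 20:00 end Rohan → 0
Tue 21:30 start Omar → 1
Tue 23:30 end Omar → 0
Wed 07:30 start Ravi → 1
Wed 09:30 start Aoife → 2
Wed 11:30 end Ravi → 1
Wed 14:30 start Sana → 2
Wed 17:30 end Aoife → 1
Wed 19:00 end Sana → 0
Thu 07:30 start Felix → 1
Thu 15:30 end Felix → 0
Peak is 2, at Tue 08:00 (Jonas, Sofia).

2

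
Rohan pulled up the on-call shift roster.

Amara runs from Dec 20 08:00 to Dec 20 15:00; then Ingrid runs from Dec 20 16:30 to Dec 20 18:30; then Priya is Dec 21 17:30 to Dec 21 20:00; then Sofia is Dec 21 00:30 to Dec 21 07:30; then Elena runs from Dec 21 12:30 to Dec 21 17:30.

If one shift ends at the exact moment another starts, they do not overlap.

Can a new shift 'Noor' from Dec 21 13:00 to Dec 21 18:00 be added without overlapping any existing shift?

No — it overlaps Elena, Priya

Amara: ends Dec 20 15:00 at or before Noor starts Dec 21 13:00 → clear.
Ingrid: ends Dec 20 18:30 at or before Noor starts Dec 21 13:00 → clear.
Sofia: ends Dec 21 07:30 at or before Noor starts Dec 21 13:00 → clear.
Elena: starts Dec 21 12:30 before Noor ends Dec 21 18:00, and ends Dec 21 17:30 after Noor starts Dec 21 13:00 → overlap.
Priya: starts Dec 21 17:30 before Noor ends Dec 21 18:00, and ends Dec 21 20:00 after Noor starts Dec 21 13:00 → overlap.
Noor overlaps Priya, Elena.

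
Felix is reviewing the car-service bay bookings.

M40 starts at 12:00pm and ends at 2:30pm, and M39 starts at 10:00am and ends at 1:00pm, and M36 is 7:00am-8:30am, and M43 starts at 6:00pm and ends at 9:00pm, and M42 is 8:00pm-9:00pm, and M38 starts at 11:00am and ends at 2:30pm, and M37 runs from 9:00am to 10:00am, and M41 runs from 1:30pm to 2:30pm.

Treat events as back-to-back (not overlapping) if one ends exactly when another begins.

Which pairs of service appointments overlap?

Two intervals overlap when each starts before the other ends.
Sorted by start: M36, M37, M39, M38, M40, M41, M43, M42.
M37 starts after M36 ends — done with M36.
M39 starts exactly when M37 ends (back-to-back, no overlap) — done with M37.
M38 starts before M39 ends → M39 and M38 overlap.
M40 starts before M39 ends → M39 and M40 overlap.
M41 starts after M39 ends — done with M39.
M40 starts before M38 ends → M38 and M40 overlap.
M41 starts before M38 ends → M38 and M41 overlap.
M43 starts after M38 ends — done with M38.
M41 starts before M40 ends → M40 and M41 overlap.
M43 starts after M40 ends — done with M40.
M43 starts after M41 ends — done with M41.
M42 starts before M43 ends → M43 and M42 overlap.

M38 & M39, M38 & M40, M38 & M41, M39 & M40, M40 & M41, M42 & M43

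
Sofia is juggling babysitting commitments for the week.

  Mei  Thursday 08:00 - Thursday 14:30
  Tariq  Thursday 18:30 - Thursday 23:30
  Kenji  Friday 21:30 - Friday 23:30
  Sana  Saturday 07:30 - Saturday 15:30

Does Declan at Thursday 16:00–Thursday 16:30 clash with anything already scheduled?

Mei: ends Thursday 14:30 at or before Declan starts Thursday 16:00 → clear.
Tariq: starts Thursday 18:30 at or after Declan ends Thursday 16:30 → clear.
Kenji: starts Friday 21:30 at or after Declan ends Thursday 16:30 → clear.
Sana: starts Saturday 07:30 at or after Declan ends Thursday 16:30 → clear.

No — it doesn't clash with anything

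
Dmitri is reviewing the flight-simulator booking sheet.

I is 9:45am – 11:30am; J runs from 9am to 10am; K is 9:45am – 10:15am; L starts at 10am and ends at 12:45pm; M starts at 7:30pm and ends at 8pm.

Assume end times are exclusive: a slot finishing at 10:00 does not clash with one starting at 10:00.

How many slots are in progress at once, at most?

3

Walk through starts and ends in time order (an end at T is processed before a start at T):
9am start J → 1
9:45am start I → 2
9:45am start K → 3
10am end J → 2
10am start L → 3
10:15am end K → 2
11:30am end I → 1
12:45pm end L → 0
7:30pm start M → 1
8pm end M → 0
Peak is 3, at 9:45am (I, J, K).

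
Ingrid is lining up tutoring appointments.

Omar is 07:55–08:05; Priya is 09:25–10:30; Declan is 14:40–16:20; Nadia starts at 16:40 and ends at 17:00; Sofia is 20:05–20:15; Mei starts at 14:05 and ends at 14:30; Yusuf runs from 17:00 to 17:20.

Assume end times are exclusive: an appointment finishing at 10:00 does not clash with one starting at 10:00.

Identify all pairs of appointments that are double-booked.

none

Sorted by start: Omar, Priya, Mei, Declan, Nadia, Yusuf, Sofia.
Priya starts after Omar ends; Omar is clear from here.
Mei starts after Priya ends; Priya is clear from here.
Declan starts after Mei ends; Mei is clear from here.
Nadia starts after Declan ends; Declan is clear from here.
Yusuf starts exactly when Nadia ends (back-to-back, no overlap); Nadia is clear from here.
Sofia starts after Yusuf ends.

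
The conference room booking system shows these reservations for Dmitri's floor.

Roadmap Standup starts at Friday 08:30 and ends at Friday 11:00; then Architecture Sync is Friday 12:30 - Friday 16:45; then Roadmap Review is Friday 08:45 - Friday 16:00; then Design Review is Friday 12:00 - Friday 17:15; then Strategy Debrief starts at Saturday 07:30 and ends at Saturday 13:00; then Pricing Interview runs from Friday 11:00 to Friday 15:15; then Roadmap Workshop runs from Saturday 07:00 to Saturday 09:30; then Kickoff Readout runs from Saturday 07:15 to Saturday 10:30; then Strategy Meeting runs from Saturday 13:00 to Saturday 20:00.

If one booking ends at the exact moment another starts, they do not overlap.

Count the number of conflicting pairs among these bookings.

10

Sorted by start: Roadmap Standup, Roadmap Review, Pricing Interview, Design Review, Architecture Sync, Roadmap Workshop, Kickoff Readout, Strategy Debrief, Strategy Meeting.
Roadmap Review starts before Roadmap Standup ends → Roadmap Standup and Roadmap Review overlap.
Pricing Interview starts exactly when Roadmap Standup ends (back-to-back, no overlap), so Roadmap Standup has no further overlaps.
Pricing Interview starts before Roadmap Review ends → Roadmap Review and Pricing Interview overlap.
Design Review starts before Roadmap Review ends → Roadmap Review and Design Review overlap.
Architecture Sync starts before Roadmap Review ends → Roadmap Review and Architecture Sync overlap.
Roadmap Workshop starts after Roadmap Review ends, so Roadmap Review has no further overlaps.
Design Review starts before Pricing Interview ends → Pricing Interview and Design Review overlap.
Architecture Sync starts before Pricing Interview ends → Pricing Interview and Architecture Sync overlap.
Roadmap Workshop starts after Pricing Interview ends, so Pricing Interview has no further overlaps.
Architecture Sync starts before Design Review ends → Design Review and Architecture Sync overlap.
Roadmap Workshop starts after Design Review ends, so Design Review has no further overlaps.
Roadmap Workshop starts after Architecture Sync ends, so Architecture Sync has no further overlaps.
Kickoff Readout starts before Roadmap Workshop ends → Roadmap Workshop and Kickoff Readout overlap.
Strategy Debrief starts before Roadmap Workshop ends → Roadmap Workshop and Strategy Debrief overlap.
Strategy Meeting starts after Roadmap Workshop ends.
Strategy Debrief starts before Kickoff Readout ends → Kickoff Readout and Strategy Debrief overlap.
Strategy Meeting starts after Kickoff Readout ends.
Strategy Meeting starts exactly when Strategy Debrief ends (back-to-back, no overlap).
Overlapping pairs: Architecture Sync & Design Review, Architecture Sync & Pricing Interview, Architecture Sync & Roadmap Review, Design Review & Pricing Interview, Design Review & Roadmap Review, Kickoff Readout & Roadmap Workshop, Kickoff Readout & Strategy Debrief, Pricing Interview & Roadmap Review, Roadmap Review & Roadmap Standup, Roadmap Workshop & Strategy Debrief — 10 in total.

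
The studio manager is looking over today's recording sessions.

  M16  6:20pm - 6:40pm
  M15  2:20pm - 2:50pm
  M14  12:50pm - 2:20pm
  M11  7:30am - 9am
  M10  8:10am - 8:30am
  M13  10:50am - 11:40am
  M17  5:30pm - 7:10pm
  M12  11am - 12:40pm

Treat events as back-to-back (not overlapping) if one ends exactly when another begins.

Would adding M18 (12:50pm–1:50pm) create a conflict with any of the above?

Yes — it overlaps M14

M11: ends 9am at or before M18 starts 12:50pm → clear.
M10: ends 8:30am at or before M18 starts 12:50pm → clear.
M13: ends 11:40am at or before M18 starts 12:50pm → clear.
M12: ends 12:40pm at or before M18 starts 12:50pm → clear.
M14: starts 12:50pm before M18 ends 1:50pm, and ends 2:20pm after M18 starts 12:50pm → overlap.
M15: starts 2:20pm at or after M18 ends 1:50pm → clear.
M17: starts 5:30pm at or after M18 ends 1:50pm → clear.
M16: starts 6:20pm at or after M18 ends 1:50pm → clear.
M18 overlaps M14.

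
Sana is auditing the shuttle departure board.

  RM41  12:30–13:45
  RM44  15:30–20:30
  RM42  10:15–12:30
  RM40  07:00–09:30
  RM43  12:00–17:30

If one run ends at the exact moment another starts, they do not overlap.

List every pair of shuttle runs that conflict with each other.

RM41 & RM43, RM42 & RM43, RM43 & RM44

Sorted by start: RM40, RM42, RM43, RM41, RM44.
RM42 starts after RM40 ends — done with RM40.
RM43 starts before RM42 ends → RM42 and RM43 overlap.
RM41 starts exactly when RM42 ends (back-to-back, no overlap) — done with RM42.
RM41 starts before RM43 ends → RM43 and RM41 overlap.
RM44 starts before RM43 ends → RM43 and RM44 overlap.
RM44 starts after RM41 ends.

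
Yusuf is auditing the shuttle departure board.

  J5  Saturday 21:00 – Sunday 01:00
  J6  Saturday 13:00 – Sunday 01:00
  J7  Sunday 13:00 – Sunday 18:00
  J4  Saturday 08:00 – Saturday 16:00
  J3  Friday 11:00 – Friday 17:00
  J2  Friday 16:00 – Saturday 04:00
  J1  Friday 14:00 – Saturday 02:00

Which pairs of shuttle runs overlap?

Sorted by start: J3, J1, J2, J4, J6, J5, J7.
J1 starts before J3 ends → J3 and J1 overlap.
J2 starts before J3 ends → J3 and J2 overlap.
J4 starts after J3 ends, so nothing later overlaps J3 either.
J2 starts before J1 ends → J1 and J2 overlap.
J4 starts after J1 ends, so nothing later overlaps J1 either.
J4 starts after J2 ends, so nothing later overlaps J2 either.
J6 starts before J4 ends → J4 and J6 overlap.
J5 starts after J4 ends, so nothing later overlaps J4 either.
J5 starts before J6 ends → J6 and J5 overlap.
J7 starts after J6 ends.
J7 starts after J5 ends.

J1 & J2, J1 & J3, J2 & J3, J4 & J6, J5 & J6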